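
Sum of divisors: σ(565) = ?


Divisors of 565: 1, 5, 113, 565
Sum = 1 + 5 + 113 + 565 = 684

σ(565) = 684


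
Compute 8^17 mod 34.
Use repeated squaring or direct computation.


8^1 mod 34 = 8
8^2 mod 34 = 30
8^3 mod 34 = 2
8^4 mod 34 = 16
8^5 mod 34 = 26
8^6 mod 34 = 4
8^7 mod 34 = 32
8^8 mod 34 = 18
8^9 mod 34 = 8
8^10 mod 34 = 30
8^11 mod 34 = 2
8^12 mod 34 = 16
8^13 mod 34 = 26
8^14 mod 34 = 4
8^15 mod 34 = 32
8^16 mod 34 = 18
8^17 mod 34 = 8


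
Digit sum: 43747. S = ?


4 + 3 + 7 + 4 + 7 = 25


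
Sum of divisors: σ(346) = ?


Divisors of 346: 1, 2, 173, 346
Sum = 1 + 2 + 173 + 346 = 522

σ(346) = 522


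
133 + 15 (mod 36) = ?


133 + 15 = 148
148 mod 36 = 4


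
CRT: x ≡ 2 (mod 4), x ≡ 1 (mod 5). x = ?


M = 4*5 = 20
M1 = M/4 = 5, M2 = M/5 = 4
M1^(-1) mod 4 = 1, M2^(-1) mod 5 = 4
x = 2*5*1 + 1*4*4 = 26
26 mod 20 = 6
Check: 6 mod 4 = 2 ✓, 6 mod 5 = 1 ✓

x ≡ 6 (mod 20)


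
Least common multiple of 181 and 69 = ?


GCD(181, 69) = 1
LCM = 181*69/1 = 12489/1 = 12489

LCM = 12489


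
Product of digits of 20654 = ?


2 × 0 × 6 × 5 × 4 = 0


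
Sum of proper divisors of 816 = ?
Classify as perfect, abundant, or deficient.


Proper divisors: 1, 2, 3, 4, 6, 8, 12, 16, 17, 24, 34, 48, 51, 68, 102, 136, 204, 272, 408
Sum = 1 + 2 + 3 + 4 + 6 + 8 + 12 + 16 + 17 + 24 + 34 + 48 + 51 + 68 + 102 + 136 + 204 + 272 + 408 = 1416
1416 > 816 → abundant

s(816) = 1416 (abundant)


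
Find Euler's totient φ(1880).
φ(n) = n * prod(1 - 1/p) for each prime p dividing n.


1880 = 2^3 × 5 × 47
Prime factors: 2, 5, 47
φ(1880) = 1880 × (1-1/2) × (1-1/5) × (1-1/47)
= 1880 × 1/2 × 4/5 × 46/47 = 736

φ(1880) = 736


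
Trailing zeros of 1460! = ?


floor(1460/5) = 292
floor(1460/25) = 58
floor(1460/125) = 11
floor(1460/625) = 2
Total = 363

363 trailing zeros


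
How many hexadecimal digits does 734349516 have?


734349516 in base 16 = 2BC548CC
Number of digits = 8

8 digits (base 16)


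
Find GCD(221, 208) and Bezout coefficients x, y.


Tabular extended Euclidean (each row: r = 221*s + 208*t):
r=221, s=1, t=0
r=208, s=0, t=1
q=1: r=13, s=1, t=-1   [221*(1) + 208*(-1) = 13]
q=16: r=0, s=-16, t=17   [221*(-16) + 208*(17) = 0]
GCD = 13; from the row with r=13: x=1, y=-1
Check: 221*(1) + 208*(-1) = 221 - 208 = 13

GCD = 13, x = 1, y = -1


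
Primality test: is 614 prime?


614 / 2 = 307 (exact division)
614 is NOT prime.

No, 614 is not prime


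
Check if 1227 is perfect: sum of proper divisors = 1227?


Proper divisors of 1227: 1, 3, 409
Sum = 1 + 3 + 409 = 413

No, 1227 is not perfect (413 ≠ 1227)


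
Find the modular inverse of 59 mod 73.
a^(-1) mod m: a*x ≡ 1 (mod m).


Use the extended Euclidean algorithm on (73, 59); each row r = 73*s + 59*t:
r=73, s=1, t=0
r=59, s=0, t=1
q=1: r=14, s=1, t=-1   [73*(1) + 59*(-1) = 14]
q=4: r=3, s=-4, t=5   [73*(-4) + 59*(5) = 3]
q=4: r=2, s=17, t=-21   [73*(17) + 59*(-21) = 2]
q=1: r=1, s=-21, t=26   [73*(-21) + 59*(26) = 1]
q=2: r=0, s=59, t=-73   [73*(59) + 59*(-73) = 0]
GCD = 1 with t = 26, so 59*(26) ≡ 1 (mod 73)
Inverse = 26 mod 73 = 26
Check: 59 * 26 = 1534 ≡ 1 (mod 73)

59^(-1) ≡ 26 (mod 73)


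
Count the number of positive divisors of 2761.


2761 = 11^1 × 251^1
d(2761) = (1+1) × (1+1) = 4

4 divisors


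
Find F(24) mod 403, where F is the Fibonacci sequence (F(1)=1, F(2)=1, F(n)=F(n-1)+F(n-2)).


F(k) mod 403 for k=1..24:
1, 1, 2, 3, 5, 8, 13, 21, 34, 55, 89, 144, 233, 377, 207, 181, 388, 166, 151, 317, 65, 382, 44, 23
F(24) mod 403 = 23


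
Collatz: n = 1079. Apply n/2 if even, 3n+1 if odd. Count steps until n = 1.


1079 → 3238 → 1619 → 4858 → 2429 → 7288 → 3644 → 1822 → 911 → 2734 → 1367 → 4102 → 2051 → 6154 → 3077 → 9232 → 4616 → 2308 → 1154 → 577 → 1732 → 866 → 433 → 1300 → 650 → 325 → 976 → 488 → 244 → 122 → 61 → 184 → 92 → 46 → 23 → 70 → 35 → 106 → 53 → 160 → 80 → 40 → 20 → 10 → 5 → 16 → 8 → 4 → 2 → 1
Total steps = 49

49 steps


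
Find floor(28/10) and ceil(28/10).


28/10 = 2.8000
floor = 2
ceil = 3

floor = 2, ceil = 3


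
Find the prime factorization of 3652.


3652 / 2 = 1826
1826 / 2 = 913
913 / 11 = 83
83 / 83 = 1
3652 = 2^2 × 11 × 83


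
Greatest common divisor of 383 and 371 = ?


383 = 1 * 371 + 12
371 = 30 * 12 + 11
12 = 1 * 11 + 1
11 = 11 * 1 + 0
GCD = 1


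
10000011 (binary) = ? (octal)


10000011 (base 2) = 131 (decimal)
131 (decimal) = 203 (base 8)


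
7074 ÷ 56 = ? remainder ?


7074 = 56 * 126 + 18
Check: 7056 + 18 = 7074

q = 126, r = 18


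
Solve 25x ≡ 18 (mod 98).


GCD(25, 98) = 1, unique solution
a^(-1) mod 98 = 51
x = 51 * 18 mod 98 = 36

x ≡ 36 (mod 98)


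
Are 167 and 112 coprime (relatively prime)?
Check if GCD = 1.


Euclidean algorithm:
167 = 1 * 112 + 55
112 = 2 * 55 + 2
55 = 27 * 2 + 1
2 = 2 * 1 + 0
GCD(167, 112) = 1

Yes, coprime (GCD = 1)


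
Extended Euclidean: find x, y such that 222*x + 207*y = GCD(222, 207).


Tabular extended Euclidean (each row: r = 222*s + 207*t):
r=222, s=1, t=0
r=207, s=0, t=1
q=1: r=15, s=1, t=-1   [222*(1) + 207*(-1) = 15]
q=13: r=12, s=-13, t=14   [222*(-13) + 207*(14) = 12]
q=1: r=3, s=14, t=-15   [222*(14) + 207*(-15) = 3]
q=4: r=0, s=-69, t=74   [222*(-69) + 207*(74) = 0]
GCD = 3; from the row with r=3: x=14, y=-15
Check: 222*(14) + 207*(-15) = 3108 - 3105 = 3

GCD = 3, x = 14, y = -15


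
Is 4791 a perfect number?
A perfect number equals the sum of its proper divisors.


Proper divisors of 4791: 1, 3, 1597
Sum = 1 + 3 + 1597 = 1601

No, 4791 is not perfect (1601 ≠ 4791)


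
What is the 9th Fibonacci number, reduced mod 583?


F(k) mod 583 for k=1..9:
1, 1, 2, 3, 5, 8, 13, 21, 34
F(9) mod 583 = 34


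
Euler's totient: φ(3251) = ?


3251 = 3251
Prime factors: 3251
φ(3251) = 3251 × (1-1/3251)
= 3251 × 3250/3251 = 3250

φ(3251) = 3250


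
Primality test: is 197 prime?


Check divisors up to sqrt(197) = 14.0357
No divisors found.
197 is prime.

Yes, 197 is prime


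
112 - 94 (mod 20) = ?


112 - 94 = 18
18 mod 20 = 18


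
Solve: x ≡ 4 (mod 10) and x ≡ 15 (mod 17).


M = 10*17 = 170
M1 = M/10 = 17, M2 = M/17 = 10
M1^(-1) mod 10 = 3, M2^(-1) mod 17 = 12
x = 4*17*3 + 15*10*12 = 2004
2004 mod 170 = 134
Check: 134 mod 10 = 4 ✓, 134 mod 17 = 15 ✓

x ≡ 134 (mod 170)


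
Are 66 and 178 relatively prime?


Euclidean algorithm:
178 = 2 * 66 + 46
66 = 1 * 46 + 20
46 = 2 * 20 + 6
20 = 3 * 6 + 2
6 = 3 * 2 + 0
GCD(66, 178) = 2

No, not coprime (GCD = 2)


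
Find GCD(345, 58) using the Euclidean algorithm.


345 = 5 * 58 + 55
58 = 1 * 55 + 3
55 = 18 * 3 + 1
3 = 3 * 1 + 0
GCD = 1


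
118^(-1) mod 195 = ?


Use the extended Euclidean algorithm on (195, 118); each row r = 195*s + 118*t:
r=195, s=1, t=0
r=118, s=0, t=1
q=1: r=77, s=1, t=-1   [195*(1) + 118*(-1) = 77]
q=1: r=41, s=-1, t=2   [195*(-1) + 118*(2) = 41]
q=1: r=36, s=2, t=-3   [195*(2) + 118*(-3) = 36]
q=1: r=5, s=-3, t=5   [195*(-3) + 118*(5) = 5]
q=7: r=1, s=23, t=-38   [195*(23) + 118*(-38) = 1]
q=5: r=0, s=-118, t=195   [195*(-118) + 118*(195) = 0]
GCD = 1 with t = -38, so 118*(-38) ≡ 1 (mod 195)
Inverse = -38 mod 195 = 157
Check: 118 * 157 = 18526 ≡ 1 (mod 195)

118^(-1) ≡ 157 (mod 195)


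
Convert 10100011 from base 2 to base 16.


10100011 (base 2) = 163 (decimal)
163 (decimal) = A3 (base 16)


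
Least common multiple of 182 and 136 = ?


GCD(182, 136) = 2
LCM = 182*136/2 = 24752/2 = 12376

LCM = 12376


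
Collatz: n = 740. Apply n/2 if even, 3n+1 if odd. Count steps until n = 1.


740 → 370 → 185 → 556 → 278 → 139 → 418 → 209 → 628 → 314 → 157 → 472 → 236 → 118 → 59 → 178 → 89 → 268 → 134 → 67 → 202 → 101 → 304 → 152 → 76 → 38 → 19 → 58 → 29 → 88 → 44 → 22 → 11 → 34 → 17 → 52 → 26 → 13 → 40 → 20 → 10 → 5 → 16 → 8 → 4 → 2 → 1
Total steps = 46

46 steps


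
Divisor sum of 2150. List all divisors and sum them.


Divisors of 2150: 1, 2, 5, 10, 25, 43, 50, 86, 215, 430, 1075, 2150
Sum = 1 + 2 + 5 + 10 + 25 + 43 + 50 + 86 + 215 + 430 + 1075 + 2150 = 4092

σ(2150) = 4092


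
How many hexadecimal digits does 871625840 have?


871625840 in base 16 = 33F3F470
Number of digits = 8

8 digits (base 16)


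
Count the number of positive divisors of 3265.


3265 = 5^1 × 653^1
d(3265) = (1+1) × (1+1) = 4

4 divisors


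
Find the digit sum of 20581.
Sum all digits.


2 + 0 + 5 + 8 + 1 = 16


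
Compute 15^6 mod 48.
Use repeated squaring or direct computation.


15^1 mod 48 = 15
15^2 mod 48 = 33
15^3 mod 48 = 15
15^4 mod 48 = 33
15^5 mod 48 = 15
15^6 mod 48 = 33


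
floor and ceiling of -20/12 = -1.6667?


-20/12 = -1.6667
floor = -2
ceil = -1

floor = -2, ceil = -1


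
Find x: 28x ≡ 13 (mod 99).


GCD(28, 99) = 1, unique solution
a^(-1) mod 99 = 46
x = 46 * 13 mod 99 = 4

x ≡ 4 (mod 99)


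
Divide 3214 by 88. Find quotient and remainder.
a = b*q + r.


3214 = 88 * 36 + 46
Check: 3168 + 46 = 3214

q = 36, r = 46


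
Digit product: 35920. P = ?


3 × 5 × 9 × 2 × 0 = 0


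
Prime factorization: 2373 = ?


2373 / 3 = 791
791 / 7 = 113
113 / 113 = 1
2373 = 3 × 7 × 113


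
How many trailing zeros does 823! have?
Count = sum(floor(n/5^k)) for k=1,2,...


floor(823/5) = 164
floor(823/25) = 32
floor(823/125) = 6
floor(823/625) = 1
Total = 203

203 trailing zeros


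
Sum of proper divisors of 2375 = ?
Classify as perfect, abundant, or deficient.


Proper divisors: 1, 5, 19, 25, 95, 125, 475
Sum = 1 + 5 + 19 + 25 + 95 + 125 + 475 = 745
745 < 2375 → deficient

s(2375) = 745 (deficient)


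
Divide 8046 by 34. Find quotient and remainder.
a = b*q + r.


8046 = 34 * 236 + 22
Check: 8024 + 22 = 8046

q = 236, r = 22


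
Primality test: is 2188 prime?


2188 / 2 = 1094 (exact division)
2188 is NOT prime.

No, 2188 is not prime


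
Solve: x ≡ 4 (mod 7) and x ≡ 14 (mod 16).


M = 7*16 = 112
M1 = M/7 = 16, M2 = M/16 = 7
M1^(-1) mod 7 = 4, M2^(-1) mod 16 = 7
x = 4*16*4 + 14*7*7 = 942
942 mod 112 = 46
Check: 46 mod 7 = 4 ✓, 46 mod 16 = 14 ✓

x ≡ 46 (mod 112)


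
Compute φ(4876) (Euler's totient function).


4876 = 2^2 × 23 × 53
Prime factors: 2, 23, 53
φ(4876) = 4876 × (1-1/2) × (1-1/23) × (1-1/53)
= 4876 × 1/2 × 22/23 × 52/53 = 2288

φ(4876) = 2288


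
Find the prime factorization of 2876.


2876 / 2 = 1438
1438 / 2 = 719
719 / 719 = 1
2876 = 2^2 × 719


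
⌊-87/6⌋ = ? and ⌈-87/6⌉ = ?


-87/6 = -14.5000
floor = -15
ceil = -14

floor = -15, ceil = -14


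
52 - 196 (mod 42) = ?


52 - 196 = -144
-144 mod 42 = 24


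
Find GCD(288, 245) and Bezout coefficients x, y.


Tabular extended Euclidean (each row: r = 288*s + 245*t):
r=288, s=1, t=0
r=245, s=0, t=1
q=1: r=43, s=1, t=-1   [288*(1) + 245*(-1) = 43]
q=5: r=30, s=-5, t=6   [288*(-5) + 245*(6) = 30]
q=1: r=13, s=6, t=-7   [288*(6) + 245*(-7) = 13]
q=2: r=4, s=-17, t=20   [288*(-17) + 245*(20) = 4]
q=3: r=1, s=57, t=-67   [288*(57) + 245*(-67) = 1]
q=4: r=0, s=-245, t=288   [288*(-245) + 245*(288) = 0]
GCD = 1; from the row with r=1: x=57, y=-67
Check: 288*(57) + 245*(-67) = 16416 - 16415 = 1

GCD = 1, x = 57, y = -67


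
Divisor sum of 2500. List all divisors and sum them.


Divisors of 2500: 1, 2, 4, 5, 10, 20, 25, 50, 100, 125, 250, 500, 625, 1250, 2500
Sum = 1 + 2 + 4 + 5 + 10 + 20 + 25 + 50 + 100 + 125 + 250 + 500 + 625 + 1250 + 2500 = 5467

σ(2500) = 5467


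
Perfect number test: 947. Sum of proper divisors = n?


Proper divisors of 947: 1
Sum = 1 = 1

No, 947 is not perfect (1 ≠ 947)


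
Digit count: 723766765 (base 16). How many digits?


723766765 in base 16 = 2B23CDED
Number of digits = 8

8 digits (base 16)


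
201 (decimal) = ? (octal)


201 (base 10) = 201 (decimal)
201 (decimal) = 311 (base 8)


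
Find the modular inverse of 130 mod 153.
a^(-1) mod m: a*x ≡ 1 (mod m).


Use the extended Euclidean algorithm on (153, 130); each row r = 153*s + 130*t:
r=153, s=1, t=0
r=130, s=0, t=1
q=1: r=23, s=1, t=-1   [153*(1) + 130*(-1) = 23]
q=5: r=15, s=-5, t=6   [153*(-5) + 130*(6) = 15]
q=1: r=8, s=6, t=-7   [153*(6) + 130*(-7) = 8]
q=1: r=7, s=-11, t=13   [153*(-11) + 130*(13) = 7]
q=1: r=1, s=17, t=-20   [153*(17) + 130*(-20) = 1]
q=7: r=0, s=-130, t=153   [153*(-130) + 130*(153) = 0]
GCD = 1 with t = -20, so 130*(-20) ≡ 1 (mod 153)
Inverse = -20 mod 153 = 133
Check: 130 * 133 = 17290 ≡ 1 (mod 153)

130^(-1) ≡ 133 (mod 153)


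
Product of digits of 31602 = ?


3 × 1 × 6 × 0 × 2 = 0


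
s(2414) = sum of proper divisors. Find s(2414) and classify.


Proper divisors: 1, 2, 17, 34, 71, 142, 1207
Sum = 1 + 2 + 17 + 34 + 71 + 142 + 1207 = 1474
1474 < 2414 → deficient

s(2414) = 1474 (deficient)


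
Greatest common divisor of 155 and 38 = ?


155 = 4 * 38 + 3
38 = 12 * 3 + 2
3 = 1 * 2 + 1
2 = 2 * 1 + 0
GCD = 1


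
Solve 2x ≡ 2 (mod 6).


GCD(2, 6) = 2 divides 2
Divide: 1x ≡ 1 (mod 3)
x ≡ 1 (mod 3)


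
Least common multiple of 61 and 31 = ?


GCD(61, 31) = 1
LCM = 61*31/1 = 1891/1 = 1891

LCM = 1891


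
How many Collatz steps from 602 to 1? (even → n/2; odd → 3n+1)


602 → 301 → 904 → 452 → 226 → 113 → 340 → 170 → 85 → 256 → 128 → 64 → 32 → 16 → 8 → 4 → 2 → 1
Total steps = 17

17 steps


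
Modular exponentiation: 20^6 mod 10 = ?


20^1 mod 10 = 0
20^2 mod 10 = 0
20^3 mod 10 = 0
20^4 mod 10 = 0
20^5 mod 10 = 0
20^6 mod 10 = 0


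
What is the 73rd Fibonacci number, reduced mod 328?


F(k) mod 328 for k=1..73:
1, 1, 2, 3, 5, 8, 13, 21, 34, 55, 89, 144, 233, 49, 282, 3, 285, 288, 245, 205, 122, 327, 121, 120, 241, 33, 274, 307, 253, 232, 157, 61, 218, 279, 169, 120, 289, 81, 42, 123, 165, 288, 125, 85, 210, 295, 177, 144, 321, 137, 130, 267, 69, 8, 77, 85, 162, 247, 81, 0, 81, 81, 162, 243, 77, 320, 69, 61, 130, 191, 321, 184, 177
F(73) mod 328 = 177


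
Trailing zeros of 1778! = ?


floor(1778/5) = 355
floor(1778/25) = 71
floor(1778/125) = 14
floor(1778/625) = 2
Total = 442

442 trailing zeros


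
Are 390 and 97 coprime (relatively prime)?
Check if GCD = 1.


Euclidean algorithm:
390 = 4 * 97 + 2
97 = 48 * 2 + 1
2 = 2 * 1 + 0
GCD(390, 97) = 1

Yes, coprime (GCD = 1)


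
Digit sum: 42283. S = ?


4 + 2 + 2 + 8 + 3 = 19


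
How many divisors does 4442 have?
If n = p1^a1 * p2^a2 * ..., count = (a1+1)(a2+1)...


4442 = 2^1 × 2221^1
d(4442) = (1+1) × (1+1) = 4

4 divisors


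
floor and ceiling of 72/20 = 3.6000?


72/20 = 3.6000
floor = 3
ceil = 4

floor = 3, ceil = 4


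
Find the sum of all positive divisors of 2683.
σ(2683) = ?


Divisors of 2683: 1, 2683
Sum = 1 + 2683 = 2684

σ(2683) = 2684


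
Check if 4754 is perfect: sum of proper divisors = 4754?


Proper divisors of 4754: 1, 2, 2377
Sum = 1 + 2 + 2377 = 2380

No, 4754 is not perfect (2380 ≠ 4754)


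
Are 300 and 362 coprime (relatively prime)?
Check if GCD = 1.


Euclidean algorithm:
362 = 1 * 300 + 62
300 = 4 * 62 + 52
62 = 1 * 52 + 10
52 = 5 * 10 + 2
10 = 5 * 2 + 0
GCD(300, 362) = 2

No, not coprime (GCD = 2)


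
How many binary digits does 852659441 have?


852659441 in base 2 = 110010110100101000110011110001
Number of digits = 30

30 digits (base 2)


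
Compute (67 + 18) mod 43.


67 + 18 = 85
85 mod 43 = 42


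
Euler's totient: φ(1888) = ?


1888 = 2^5 × 59
Prime factors: 2, 59
φ(1888) = 1888 × (1-1/2) × (1-1/59)
= 1888 × 1/2 × 58/59 = 928

φ(1888) = 928


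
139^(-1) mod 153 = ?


Use the extended Euclidean algorithm on (153, 139); each row r = 153*s + 139*t:
r=153, s=1, t=0
r=139, s=0, t=1
q=1: r=14, s=1, t=-1   [153*(1) + 139*(-1) = 14]
q=9: r=13, s=-9, t=10   [153*(-9) + 139*(10) = 13]
q=1: r=1, s=10, t=-11   [153*(10) + 139*(-11) = 1]
q=13: r=0, s=-139, t=153   [153*(-139) + 139*(153) = 0]
GCD = 1 with t = -11, so 139*(-11) ≡ 1 (mod 153)
Inverse = -11 mod 153 = 142
Check: 139 * 142 = 19738 ≡ 1 (mod 153)

139^(-1) ≡ 142 (mod 153)


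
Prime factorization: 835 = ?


835 / 5 = 167
167 / 167 = 1
835 = 5 × 167


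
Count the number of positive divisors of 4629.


4629 = 3^1 × 1543^1
d(4629) = (1+1) × (1+1) = 4

4 divisors


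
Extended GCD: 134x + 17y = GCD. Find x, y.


Tabular extended Euclidean (each row: r = 134*s + 17*t):
r=134, s=1, t=0
r=17, s=0, t=1
q=7: r=15, s=1, t=-7   [134*(1) + 17*(-7) = 15]
q=1: r=2, s=-1, t=8   [134*(-1) + 17*(8) = 2]
q=7: r=1, s=8, t=-63   [134*(8) + 17*(-63) = 1]
q=2: r=0, s=-17, t=134   [134*(-17) + 17*(134) = 0]
GCD = 1; from the row with r=1: x=8, y=-63
Check: 134*(8) + 17*(-63) = 1072 - 1071 = 1

GCD = 1, x = 8, y = -63


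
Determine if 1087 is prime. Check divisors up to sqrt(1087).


Check divisors up to sqrt(1087) = 32.9697
No divisors found.
1087 is prime.

Yes, 1087 is prime


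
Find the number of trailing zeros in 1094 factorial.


floor(1094/5) = 218
floor(1094/25) = 43
floor(1094/125) = 8
floor(1094/625) = 1
Total = 270

270 trailing zeros


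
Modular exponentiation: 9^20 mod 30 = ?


9^1 mod 30 = 9
9^2 mod 30 = 21
9^3 mod 30 = 9
9^4 mod 30 = 21
9^5 mod 30 = 9
9^6 mod 30 = 21
9^7 mod 30 = 9
9^8 mod 30 = 21
9^9 mod 30 = 9
9^10 mod 30 = 21
9^11 mod 30 = 9
9^12 mod 30 = 21
9^13 mod 30 = 9
9^14 mod 30 = 21
9^15 mod 30 = 9
9^16 mod 30 = 21
9^17 mod 30 = 9
9^18 mod 30 = 21
9^19 mod 30 = 9
9^20 mod 30 = 21


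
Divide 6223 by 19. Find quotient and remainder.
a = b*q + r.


6223 = 19 * 327 + 10
Check: 6213 + 10 = 6223

q = 327, r = 10


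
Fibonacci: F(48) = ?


Sequence: 1, 1, 2, 3, 5, 8, 13, 21, 34, 55, 89, 144, 233, 377, 610, 987, 1597, 2584, 4181, 6765, 10946, 17711, 28657, 46368, 75025, 121393, 196418, 317811, 514229, 832040, 1346269, 2178309, 3524578, 5702887, 9227465, 14930352, 24157817, 39088169, 63245986, 102334155, 165580141, 267914296, 433494437, 701408733, 1134903170, 1836311903, 2971215073, 4807526976
F(48) = 4807526976


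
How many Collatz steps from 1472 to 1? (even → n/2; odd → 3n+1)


1472 → 736 → 368 → 184 → 92 → 46 → 23 → 70 → 35 → 106 → 53 → 160 → 80 → 40 → 20 → 10 → 5 → 16 → 8 → 4 → 2 → 1
Total steps = 21

21 steps


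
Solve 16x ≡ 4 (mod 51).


GCD(16, 51) = 1, unique solution
a^(-1) mod 51 = 16
x = 16 * 4 mod 51 = 13

x ≡ 13 (mod 51)


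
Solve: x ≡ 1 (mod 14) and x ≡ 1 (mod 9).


M = 14*9 = 126
M1 = M/14 = 9, M2 = M/9 = 14
M1^(-1) mod 14 = 11, M2^(-1) mod 9 = 2
x = 1*9*11 + 1*14*2 = 127
127 mod 126 = 1
Check: 1 mod 14 = 1 ✓, 1 mod 9 = 1 ✓

x ≡ 1 (mod 126)


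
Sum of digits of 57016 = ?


5 + 7 + 0 + 1 + 6 = 19


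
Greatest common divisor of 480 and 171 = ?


480 = 2 * 171 + 138
171 = 1 * 138 + 33
138 = 4 * 33 + 6
33 = 5 * 6 + 3
6 = 2 * 3 + 0
GCD = 3


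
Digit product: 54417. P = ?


5 × 4 × 4 × 1 × 7 = 560


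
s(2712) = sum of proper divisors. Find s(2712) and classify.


Proper divisors: 1, 2, 3, 4, 6, 8, 12, 24, 113, 226, 339, 452, 678, 904, 1356
Sum = 1 + 2 + 3 + 4 + 6 + 8 + 12 + 24 + 113 + 226 + 339 + 452 + 678 + 904 + 1356 = 4128
4128 > 2712 → abundant

s(2712) = 4128 (abundant)


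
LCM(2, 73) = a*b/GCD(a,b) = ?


GCD(2, 73) = 1
LCM = 2*73/1 = 146/1 = 146

LCM = 146


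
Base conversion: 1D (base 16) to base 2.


1D (base 16) = 29 (decimal)
29 (decimal) = 11101 (base 2)


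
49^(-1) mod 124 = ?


Use the extended Euclidean algorithm on (124, 49); each row r = 124*s + 49*t:
r=124, s=1, t=0
r=49, s=0, t=1
q=2: r=26, s=1, t=-2   [124*(1) + 49*(-2) = 26]
q=1: r=23, s=-1, t=3   [124*(-1) + 49*(3) = 23]
q=1: r=3, s=2, t=-5   [124*(2) + 49*(-5) = 3]
q=7: r=2, s=-15, t=38   [124*(-15) + 49*(38) = 2]
q=1: r=1, s=17, t=-43   [124*(17) + 49*(-43) = 1]
q=2: r=0, s=-49, t=124   [124*(-49) + 49*(124) = 0]
GCD = 1 with t = -43, so 49*(-43) ≡ 1 (mod 124)
Inverse = -43 mod 124 = 81
Check: 49 * 81 = 3969 ≡ 1 (mod 124)

49^(-1) ≡ 81 (mod 124)


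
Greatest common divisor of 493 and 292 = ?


493 = 1 * 292 + 201
292 = 1 * 201 + 91
201 = 2 * 91 + 19
91 = 4 * 19 + 15
19 = 1 * 15 + 4
15 = 3 * 4 + 3
4 = 1 * 3 + 1
3 = 3 * 1 + 0
GCD = 1


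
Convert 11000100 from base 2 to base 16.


11000100 (base 2) = 196 (decimal)
196 (decimal) = C4 (base 16)


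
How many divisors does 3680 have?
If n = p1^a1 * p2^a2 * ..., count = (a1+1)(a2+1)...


3680 = 2^5 × 5^1 × 23^1
d(3680) = (5+1) × (1+1) × (1+1) = 24

24 divisors


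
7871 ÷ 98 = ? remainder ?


7871 = 98 * 80 + 31
Check: 7840 + 31 = 7871

q = 80, r = 31


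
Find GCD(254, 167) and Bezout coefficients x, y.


Tabular extended Euclidean (each row: r = 254*s + 167*t):
r=254, s=1, t=0
r=167, s=0, t=1
q=1: r=87, s=1, t=-1   [254*(1) + 167*(-1) = 87]
q=1: r=80, s=-1, t=2   [254*(-1) + 167*(2) = 80]
q=1: r=7, s=2, t=-3   [254*(2) + 167*(-3) = 7]
q=11: r=3, s=-23, t=35   [254*(-23) + 167*(35) = 3]
q=2: r=1, s=48, t=-73   [254*(48) + 167*(-73) = 1]
q=3: r=0, s=-167, t=254   [254*(-167) + 167*(254) = 0]
GCD = 1; from the row with r=1: x=48, y=-73
Check: 254*(48) + 167*(-73) = 12192 - 12191 = 1

GCD = 1, x = 48, y = -73


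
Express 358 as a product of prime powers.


358 / 2 = 179
179 / 179 = 1
358 = 2 × 179


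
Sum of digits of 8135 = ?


8 + 1 + 3 + 5 = 17


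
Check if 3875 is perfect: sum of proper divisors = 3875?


Proper divisors of 3875: 1, 5, 25, 31, 125, 155, 775
Sum = 1 + 5 + 25 + 31 + 125 + 155 + 775 = 1117

No, 3875 is not perfect (1117 ≠ 3875)


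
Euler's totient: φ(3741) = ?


3741 = 3 × 29 × 43
Prime factors: 3, 29, 43
φ(3741) = 3741 × (1-1/3) × (1-1/29) × (1-1/43)
= 3741 × 2/3 × 28/29 × 42/43 = 2352

φ(3741) = 2352


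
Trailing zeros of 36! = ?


floor(36/5) = 7
floor(36/25) = 1
Total = 8

8 trailing zeros


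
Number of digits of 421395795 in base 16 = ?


421395795 in base 16 = 191DFD53
Number of digits = 8

8 digits (base 16)


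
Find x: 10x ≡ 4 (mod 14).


GCD(10, 14) = 2 divides 4
Divide: 5x ≡ 2 (mod 7)
x ≡ 6 (mod 7)


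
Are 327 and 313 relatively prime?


Euclidean algorithm:
327 = 1 * 313 + 14
313 = 22 * 14 + 5
14 = 2 * 5 + 4
5 = 1 * 4 + 1
4 = 4 * 1 + 0
GCD(327, 313) = 1

Yes, coprime (GCD = 1)


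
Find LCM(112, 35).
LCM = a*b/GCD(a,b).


GCD(112, 35) = 7
LCM = 112*35/7 = 3920/7 = 560

LCM = 560


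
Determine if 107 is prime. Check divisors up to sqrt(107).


Check divisors up to sqrt(107) = 10.3441
No divisors found.
107 is prime.

Yes, 107 is prime


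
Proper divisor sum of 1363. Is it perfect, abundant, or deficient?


Proper divisors: 1, 29, 47
Sum = 1 + 29 + 47 = 77
77 < 1363 → deficient

s(1363) = 77 (deficient)


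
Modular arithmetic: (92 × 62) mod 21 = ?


92 × 62 = 5704
5704 mod 21 = 13


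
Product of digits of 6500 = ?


6 × 5 × 0 × 0 = 0


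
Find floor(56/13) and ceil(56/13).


56/13 = 4.3077
floor = 4
ceil = 5

floor = 4, ceil = 5


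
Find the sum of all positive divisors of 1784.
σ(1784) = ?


Divisors of 1784: 1, 2, 4, 8, 223, 446, 892, 1784
Sum = 1 + 2 + 4 + 8 + 223 + 446 + 892 + 1784 = 3360

σ(1784) = 3360


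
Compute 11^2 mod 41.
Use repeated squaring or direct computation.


11^1 mod 41 = 11
11^2 mod 41 = 39


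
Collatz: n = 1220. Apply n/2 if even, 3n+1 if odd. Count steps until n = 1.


1220 → 610 → 305 → 916 → 458 → 229 → 688 → 344 → 172 → 86 → 43 → 130 → 65 → 196 → 98 → 49 → 148 → 74 → 37 → 112 → 56 → 28 → 14 → 7 → 22 → 11 → 34 → 17 → 52 → 26 → 13 → 40 → 20 → 10 → 5 → 16 → 8 → 4 → 2 → 1
Total steps = 39

39 steps


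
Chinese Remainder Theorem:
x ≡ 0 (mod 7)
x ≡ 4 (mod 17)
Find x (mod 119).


M = 7*17 = 119
M1 = M/7 = 17, M2 = M/17 = 7
M1^(-1) mod 7 = 5, M2^(-1) mod 17 = 5
x = 0*17*5 + 4*7*5 = 140
140 mod 119 = 21
Check: 21 mod 7 = 0 ✓, 21 mod 17 = 4 ✓

x ≡ 21 (mod 119)


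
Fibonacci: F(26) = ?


Sequence: 1, 1, 2, 3, 5, 8, 13, 21, 34, 55, 89, 144, 233, 377, 610, 987, 1597, 2584, 4181, 6765, 10946, 17711, 28657, 46368, 75025, 121393
F(26) = 121393


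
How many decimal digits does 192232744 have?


192232744 has 9 digits in base 10
floor(log10(192232744)) + 1 = floor(8.2838) + 1 = 9

9 digits (base 10)


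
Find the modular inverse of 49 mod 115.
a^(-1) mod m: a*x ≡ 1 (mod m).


Use the extended Euclidean algorithm on (115, 49); each row r = 115*s + 49*t:
r=115, s=1, t=0
r=49, s=0, t=1
q=2: r=17, s=1, t=-2   [115*(1) + 49*(-2) = 17]
q=2: r=15, s=-2, t=5   [115*(-2) + 49*(5) = 15]
q=1: r=2, s=3, t=-7   [115*(3) + 49*(-7) = 2]
q=7: r=1, s=-23, t=54   [115*(-23) + 49*(54) = 1]
q=2: r=0, s=49, t=-115   [115*(49) + 49*(-115) = 0]
GCD = 1 with t = 54, so 49*(54) ≡ 1 (mod 115)
Inverse = 54 mod 115 = 54
Check: 49 * 54 = 2646 ≡ 1 (mod 115)

49^(-1) ≡ 54 (mod 115)


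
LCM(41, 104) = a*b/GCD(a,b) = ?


GCD(41, 104) = 1
LCM = 41*104/1 = 4264/1 = 4264

LCM = 4264


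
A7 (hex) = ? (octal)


A7 (base 16) = 167 (decimal)
167 (decimal) = 247 (base 8)


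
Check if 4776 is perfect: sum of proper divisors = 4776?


Proper divisors of 4776: 1, 2, 3, 4, 6, 8, 12, 24, 199, 398, 597, 796, 1194, 1592, 2388
Sum = 1 + 2 + 3 + 4 + 6 + 8 + 12 + 24 + 199 + 398 + 597 + 796 + 1194 + 1592 + 2388 = 7224

No, 4776 is not perfect (7224 ≠ 4776)


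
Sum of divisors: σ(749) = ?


Divisors of 749: 1, 7, 107, 749
Sum = 1 + 7 + 107 + 749 = 864

σ(749) = 864


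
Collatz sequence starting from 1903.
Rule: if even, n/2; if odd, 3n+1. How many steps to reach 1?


1903 → 5710 → 2855 → 8566 → 4283 → 12850 → 6425 → 19276 → 9638 → 4819 → 14458 → 7229 → 21688 → 10844 → 5422 → 2711 → 8134 → 4067 → 12202 → 6101 → 18304 → 9152 → 4576 → 2288 → 1144 → 572 → 286 → 143 → 430 → 215 → 646 → 323 → 970 → 485 → 1456 → 728 → 364 → 182 → 91 → 274 → 137 → 412 → 206 → 103 → 310 → 155 → 466 → 233 → 700 → 350 → 175 → 526 → 263 → 790 → 395 → 1186 → 593 → 1780 → 890 → 445 → 1336 → 668 → 334 → 167 → 502 → 251 → 754 → 377 → 1132 → 566 → 283 → 850 → 425 → 1276 → 638 → 319 → 958 → 479 → 1438 → 719 → 2158 → 1079 → 3238 → 1619 → 4858 → 2429 → 7288 → 3644 → 1822 → 911 → 2734 → 1367 → 4102 → 2051 → 6154 → 3077 → 9232 → 4616 → 2308 → 1154 → 577 → 1732 → 866 → 433 → 1300 → 650 → 325 → 976 → 488 → 244 → 122 → 61 → 184 → 92 → 46 → 23 → 70 → 35 → 106 → 53 → 160 → 80 → 40 → 20 → 10 → 5 → 16 → 8 → 4 → 2 → 1
Total steps = 130

130 steps


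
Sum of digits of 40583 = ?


4 + 0 + 5 + 8 + 3 = 20


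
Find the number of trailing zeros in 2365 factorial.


floor(2365/5) = 473
floor(2365/25) = 94
floor(2365/125) = 18
floor(2365/625) = 3
Total = 588

588 trailing zeros


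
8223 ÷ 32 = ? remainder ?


8223 = 32 * 256 + 31
Check: 8192 + 31 = 8223

q = 256, r = 31


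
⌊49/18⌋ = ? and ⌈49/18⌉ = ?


49/18 = 2.7222
floor = 2
ceil = 3

floor = 2, ceil = 3


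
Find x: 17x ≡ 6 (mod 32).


GCD(17, 32) = 1, unique solution
a^(-1) mod 32 = 17
x = 17 * 6 mod 32 = 6

x ≡ 6 (mod 32)


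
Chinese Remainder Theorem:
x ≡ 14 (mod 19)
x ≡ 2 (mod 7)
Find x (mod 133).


M = 19*7 = 133
M1 = M/19 = 7, M2 = M/7 = 19
M1^(-1) mod 19 = 11, M2^(-1) mod 7 = 3
x = 14*7*11 + 2*19*3 = 1192
1192 mod 133 = 128
Check: 128 mod 19 = 14 ✓, 128 mod 7 = 2 ✓

x ≡ 128 (mod 133)


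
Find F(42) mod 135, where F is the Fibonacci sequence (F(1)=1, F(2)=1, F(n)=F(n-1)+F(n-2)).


F(k) mod 135 for k=1..42:
1, 1, 2, 3, 5, 8, 13, 21, 34, 55, 89, 9, 98, 107, 70, 42, 112, 19, 131, 15, 11, 26, 37, 63, 100, 28, 128, 21, 14, 35, 49, 84, 133, 82, 80, 27, 107, 134, 106, 105, 76, 46
F(42) mod 135 = 46


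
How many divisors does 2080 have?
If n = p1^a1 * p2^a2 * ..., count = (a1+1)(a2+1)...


2080 = 2^5 × 5^1 × 13^1
d(2080) = (5+1) × (1+1) × (1+1) = 24

24 divisors


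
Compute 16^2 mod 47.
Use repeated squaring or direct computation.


16^1 mod 47 = 16
16^2 mod 47 = 21


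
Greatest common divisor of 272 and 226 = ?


272 = 1 * 226 + 46
226 = 4 * 46 + 42
46 = 1 * 42 + 4
42 = 10 * 4 + 2
4 = 2 * 2 + 0
GCD = 2


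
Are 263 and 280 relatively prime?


Euclidean algorithm:
280 = 1 * 263 + 17
263 = 15 * 17 + 8
17 = 2 * 8 + 1
8 = 8 * 1 + 0
GCD(263, 280) = 1

Yes, coprime (GCD = 1)


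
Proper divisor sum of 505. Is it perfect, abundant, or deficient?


Proper divisors: 1, 5, 101
Sum = 1 + 5 + 101 = 107
107 < 505 → deficient

s(505) = 107 (deficient)


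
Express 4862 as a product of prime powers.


4862 / 2 = 2431
2431 / 11 = 221
221 / 13 = 17
17 / 17 = 1
4862 = 2 × 11 × 13 × 17


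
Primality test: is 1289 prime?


Check divisors up to sqrt(1289) = 35.9026
No divisors found.
1289 is prime.

Yes, 1289 is prime


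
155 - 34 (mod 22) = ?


155 - 34 = 121
121 mod 22 = 11


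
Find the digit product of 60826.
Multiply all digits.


6 × 0 × 8 × 2 × 6 = 0


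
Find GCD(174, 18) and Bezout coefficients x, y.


Tabular extended Euclidean (each row: r = 174*s + 18*t):
r=174, s=1, t=0
r=18, s=0, t=1
q=9: r=12, s=1, t=-9   [174*(1) + 18*(-9) = 12]
q=1: r=6, s=-1, t=10   [174*(-1) + 18*(10) = 6]
q=2: r=0, s=3, t=-29   [174*(3) + 18*(-29) = 0]
GCD = 6; from the row with r=6: x=-1, y=10
Check: 174*(-1) + 18*(10) = -174 + 180 = 6

GCD = 6, x = -1, y = 10


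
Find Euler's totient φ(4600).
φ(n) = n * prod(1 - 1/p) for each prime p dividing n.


4600 = 2^3 × 5^2 × 23
Prime factors: 2, 5, 23
φ(4600) = 4600 × (1-1/2) × (1-1/5) × (1-1/23)
= 4600 × 1/2 × 4/5 × 22/23 = 1760

φ(4600) = 1760


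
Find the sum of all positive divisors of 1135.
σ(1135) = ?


Divisors of 1135: 1, 5, 227, 1135
Sum = 1 + 5 + 227 + 1135 = 1368

σ(1135) = 1368


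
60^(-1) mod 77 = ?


Use the extended Euclidean algorithm on (77, 60); each row r = 77*s + 60*t:
r=77, s=1, t=0
r=60, s=0, t=1
q=1: r=17, s=1, t=-1   [77*(1) + 60*(-1) = 17]
q=3: r=9, s=-3, t=4   [77*(-3) + 60*(4) = 9]
q=1: r=8, s=4, t=-5   [77*(4) + 60*(-5) = 8]
q=1: r=1, s=-7, t=9   [77*(-7) + 60*(9) = 1]
q=8: r=0, s=60, t=-77   [77*(60) + 60*(-77) = 0]
GCD = 1 with t = 9, so 60*(9) ≡ 1 (mod 77)
Inverse = 9 mod 77 = 9
Check: 60 * 9 = 540 ≡ 1 (mod 77)

60^(-1) ≡ 9 (mod 77)


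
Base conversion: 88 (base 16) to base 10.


88 (base 16) = 136 (decimal)
136 (decimal) = 136 (base 10)


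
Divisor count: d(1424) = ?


1424 = 2^4 × 89^1
d(1424) = (4+1) × (1+1) = 10

10 divisors


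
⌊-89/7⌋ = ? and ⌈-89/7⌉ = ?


-89/7 = -12.7143
floor = -13
ceil = -12

floor = -13, ceil = -12


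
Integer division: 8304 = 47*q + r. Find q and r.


8304 = 47 * 176 + 32
Check: 8272 + 32 = 8304

q = 176, r = 32


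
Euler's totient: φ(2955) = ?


2955 = 3 × 5 × 197
Prime factors: 3, 5, 197
φ(2955) = 2955 × (1-1/3) × (1-1/5) × (1-1/197)
= 2955 × 2/3 × 4/5 × 196/197 = 1568

φ(2955) = 1568


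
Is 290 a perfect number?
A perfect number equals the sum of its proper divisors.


Proper divisors of 290: 1, 2, 5, 10, 29, 58, 145
Sum = 1 + 2 + 5 + 10 + 29 + 58 + 145 = 250

No, 290 is not perfect (250 ≠ 290)


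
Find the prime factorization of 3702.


3702 / 2 = 1851
1851 / 3 = 617
617 / 617 = 1
3702 = 2 × 3 × 617


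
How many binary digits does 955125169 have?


955125169 in base 2 = 111000111011100000110110110001
Number of digits = 30

30 digits (base 2)


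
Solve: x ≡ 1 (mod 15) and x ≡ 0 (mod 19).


M = 15*19 = 285
M1 = M/15 = 19, M2 = M/19 = 15
M1^(-1) mod 15 = 4, M2^(-1) mod 19 = 14
x = 1*19*4 + 0*15*14 = 76
76 mod 285 = 76
Check: 76 mod 15 = 1 ✓, 76 mod 19 = 0 ✓

x ≡ 76 (mod 285)


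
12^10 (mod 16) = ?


12^1 mod 16 = 12
12^2 mod 16 = 0
12^3 mod 16 = 0
12^4 mod 16 = 0
12^5 mod 16 = 0
12^6 mod 16 = 0
12^7 mod 16 = 0
12^8 mod 16 = 0
12^9 mod 16 = 0
12^10 mod 16 = 0


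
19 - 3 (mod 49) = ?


19 - 3 = 16
16 mod 49 = 16


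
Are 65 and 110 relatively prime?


Euclidean algorithm:
110 = 1 * 65 + 45
65 = 1 * 45 + 20
45 = 2 * 20 + 5
20 = 4 * 5 + 0
GCD(65, 110) = 5

No, not coprime (GCD = 5)


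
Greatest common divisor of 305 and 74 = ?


305 = 4 * 74 + 9
74 = 8 * 9 + 2
9 = 4 * 2 + 1
2 = 2 * 1 + 0
GCD = 1


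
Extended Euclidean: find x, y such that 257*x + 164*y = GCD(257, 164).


Tabular extended Euclidean (each row: r = 257*s + 164*t):
r=257, s=1, t=0
r=164, s=0, t=1
q=1: r=93, s=1, t=-1   [257*(1) + 164*(-1) = 93]
q=1: r=71, s=-1, t=2   [257*(-1) + 164*(2) = 71]
q=1: r=22, s=2, t=-3   [257*(2) + 164*(-3) = 22]
q=3: r=5, s=-7, t=11   [257*(-7) + 164*(11) = 5]
q=4: r=2, s=30, t=-47   [257*(30) + 164*(-47) = 2]
q=2: r=1, s=-67, t=105   [257*(-67) + 164*(105) = 1]
q=2: r=0, s=164, t=-257   [257*(164) + 164*(-257) = 0]
GCD = 1; from the row with r=1: x=-67, y=105
Check: 257*(-67) + 164*(105) = -17219 + 17220 = 1

GCD = 1, x = -67, y = 105


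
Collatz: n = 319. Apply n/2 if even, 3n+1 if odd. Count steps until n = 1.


319 → 958 → 479 → 1438 → 719 → 2158 → 1079 → 3238 → 1619 → 4858 → 2429 → 7288 → 3644 → 1822 → 911 → 2734 → 1367 → 4102 → 2051 → 6154 → 3077 → 9232 → 4616 → 2308 → 1154 → 577 → 1732 → 866 → 433 → 1300 → 650 → 325 → 976 → 488 → 244 → 122 → 61 → 184 → 92 → 46 → 23 → 70 → 35 → 106 → 53 → 160 → 80 → 40 → 20 → 10 → 5 → 16 → 8 → 4 → 2 → 1
Total steps = 55

55 steps


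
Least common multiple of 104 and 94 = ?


GCD(104, 94) = 2
LCM = 104*94/2 = 9776/2 = 4888

LCM = 4888


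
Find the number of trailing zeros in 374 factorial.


floor(374/5) = 74
floor(374/25) = 14
floor(374/125) = 2
Total = 90

90 trailing zeros


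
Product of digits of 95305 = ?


9 × 5 × 3 × 0 × 5 = 0


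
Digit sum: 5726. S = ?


5 + 7 + 2 + 6 = 20


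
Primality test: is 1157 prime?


1157 / 13 = 89 (exact division)
1157 is NOT prime.

No, 1157 is not prime


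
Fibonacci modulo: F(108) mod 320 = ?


F(k) mod 320 for k=1..108:
1, 1, 2, 3, 5, 8, 13, 21, 34, 55, 89, 144, 233, 57, 290, 27, 317, 24, 21, 45, 66, 111, 177, 288, 145, 113, 258, 51, 309, 40, 29, 69, 98, 167, 265, 112, 57, 169, 226, 75, 301, 56, 37, 93, 130, 223, 33, 256, 289, 225, 194, 99, 293, 72, 45, 117, 162, 279, 121, 80, 201, 281, 162, 123, 285, 88, 53, 141, 194, 15, 209, 224, 113, 17, 130, 147, 277, 104, 61, 165, 226, 71, 297, 48, 25, 73, 98, 171, 269, 120, 69, 189, 258, 127, 65, 192, 257, 129, 66, 195, 261, 136, 77, 213, 290, 183, 153, 16
F(108) mod 320 = 16


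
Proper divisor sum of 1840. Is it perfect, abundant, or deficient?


Proper divisors: 1, 2, 4, 5, 8, 10, 16, 20, 23, 40, 46, 80, 92, 115, 184, 230, 368, 460, 920
Sum = 1 + 2 + 4 + 5 + 8 + 10 + 16 + 20 + 23 + 40 + 46 + 80 + 92 + 115 + 184 + 230 + 368 + 460 + 920 = 2624
2624 > 1840 → abundant

s(1840) = 2624 (abundant)


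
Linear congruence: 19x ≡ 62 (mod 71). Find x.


GCD(19, 71) = 1, unique solution
a^(-1) mod 71 = 15
x = 15 * 62 mod 71 = 7

x ≡ 7 (mod 71)


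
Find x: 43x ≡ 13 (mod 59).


GCD(43, 59) = 1, unique solution
a^(-1) mod 59 = 11
x = 11 * 13 mod 59 = 25

x ≡ 25 (mod 59)


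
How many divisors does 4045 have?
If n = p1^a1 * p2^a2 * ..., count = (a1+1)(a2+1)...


4045 = 5^1 × 809^1
d(4045) = (1+1) × (1+1) = 4

4 divisors


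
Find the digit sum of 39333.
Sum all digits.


3 + 9 + 3 + 3 + 3 = 21


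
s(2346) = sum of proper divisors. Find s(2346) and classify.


Proper divisors: 1, 2, 3, 6, 17, 23, 34, 46, 51, 69, 102, 138, 391, 782, 1173
Sum = 1 + 2 + 3 + 6 + 17 + 23 + 34 + 46 + 51 + 69 + 102 + 138 + 391 + 782 + 1173 = 2838
2838 > 2346 → abundant

s(2346) = 2838 (abundant)


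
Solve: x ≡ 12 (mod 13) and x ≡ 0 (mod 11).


M = 13*11 = 143
M1 = M/13 = 11, M2 = M/11 = 13
M1^(-1) mod 13 = 6, M2^(-1) mod 11 = 6
x = 12*11*6 + 0*13*6 = 792
792 mod 143 = 77
Check: 77 mod 13 = 12 ✓, 77 mod 11 = 0 ✓

x ≡ 77 (mod 143)


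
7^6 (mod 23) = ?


7^1 mod 23 = 7
7^2 mod 23 = 3
7^3 mod 23 = 21
7^4 mod 23 = 9
7^5 mod 23 = 17
7^6 mod 23 = 4


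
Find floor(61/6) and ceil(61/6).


61/6 = 10.1667
floor = 10
ceil = 11

floor = 10, ceil = 11


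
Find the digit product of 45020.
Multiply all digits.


4 × 5 × 0 × 2 × 0 = 0


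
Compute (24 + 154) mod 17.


24 + 154 = 178
178 mod 17 = 8


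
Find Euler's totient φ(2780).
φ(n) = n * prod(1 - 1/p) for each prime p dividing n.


2780 = 2^2 × 5 × 139
Prime factors: 2, 5, 139
φ(2780) = 2780 × (1-1/2) × (1-1/5) × (1-1/139)
= 2780 × 1/2 × 4/5 × 138/139 = 1104

φ(2780) = 1104


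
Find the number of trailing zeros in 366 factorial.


floor(366/5) = 73
floor(366/25) = 14
floor(366/125) = 2
Total = 89

89 trailing zeros


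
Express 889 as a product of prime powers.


889 / 7 = 127
127 / 127 = 1
889 = 7 × 127


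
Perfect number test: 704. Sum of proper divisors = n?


Proper divisors of 704: 1, 2, 4, 8, 11, 16, 22, 32, 44, 64, 88, 176, 352
Sum = 1 + 2 + 4 + 8 + 11 + 16 + 22 + 32 + 44 + 64 + 88 + 176 + 352 = 820

No, 704 is not perfect (820 ≠ 704)


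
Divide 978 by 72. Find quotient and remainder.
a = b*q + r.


978 = 72 * 13 + 42
Check: 936 + 42 = 978

q = 13, r = 42


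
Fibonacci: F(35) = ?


Sequence: 1, 1, 2, 3, 5, 8, 13, 21, 34, 55, 89, 144, 233, 377, 610, 987, 1597, 2584, 4181, 6765, 10946, 17711, 28657, 46368, 75025, 121393, 196418, 317811, 514229, 832040, 1346269, 2178309, 3524578, 5702887, 9227465
F(35) = 9227465


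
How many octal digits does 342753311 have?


342753311 in base 8 = 2433400037
Number of digits = 10

10 digits (base 8)


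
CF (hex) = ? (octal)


CF (base 16) = 207 (decimal)
207 (decimal) = 317 (base 8)


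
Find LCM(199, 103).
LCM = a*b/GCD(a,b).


GCD(199, 103) = 1
LCM = 199*103/1 = 20497/1 = 20497

LCM = 20497


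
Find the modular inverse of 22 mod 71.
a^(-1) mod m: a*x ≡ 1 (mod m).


Use the extended Euclidean algorithm on (71, 22); each row r = 71*s + 22*t:
r=71, s=1, t=0
r=22, s=0, t=1
q=3: r=5, s=1, t=-3   [71*(1) + 22*(-3) = 5]
q=4: r=2, s=-4, t=13   [71*(-4) + 22*(13) = 2]
q=2: r=1, s=9, t=-29   [71*(9) + 22*(-29) = 1]
q=2: r=0, s=-22, t=71   [71*(-22) + 22*(71) = 0]
GCD = 1 with t = -29, so 22*(-29) ≡ 1 (mod 71)
Inverse = -29 mod 71 = 42
Check: 22 * 42 = 924 ≡ 1 (mod 71)

22^(-1) ≡ 42 (mod 71)


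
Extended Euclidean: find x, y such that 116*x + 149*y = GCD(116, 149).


Tabular extended Euclidean (each row: r = 116*s + 149*t):
r=116, s=1, t=0
r=149, s=0, t=1
q=0: r=116, s=1, t=0   [116*(1) + 149*(0) = 116]
q=1: r=33, s=-1, t=1   [116*(-1) + 149*(1) = 33]
q=3: r=17, s=4, t=-3   [116*(4) + 149*(-3) = 17]
q=1: r=16, s=-5, t=4   [116*(-5) + 149*(4) = 16]
q=1: r=1, s=9, t=-7   [116*(9) + 149*(-7) = 1]
q=16: r=0, s=-149, t=116   [116*(-149) + 149*(116) = 0]
GCD = 1; from the row with r=1: x=9, y=-7
Check: 116*(9) + 149*(-7) = 1044 - 1043 = 1

GCD = 1, x = 9, y = -7


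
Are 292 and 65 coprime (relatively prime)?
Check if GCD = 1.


Euclidean algorithm:
292 = 4 * 65 + 32
65 = 2 * 32 + 1
32 = 32 * 1 + 0
GCD(292, 65) = 1

Yes, coprime (GCD = 1)


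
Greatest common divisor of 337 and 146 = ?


337 = 2 * 146 + 45
146 = 3 * 45 + 11
45 = 4 * 11 + 1
11 = 11 * 1 + 0
GCD = 1


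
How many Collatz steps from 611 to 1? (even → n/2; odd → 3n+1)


611 → 1834 → 917 → 2752 → 1376 → 688 → 344 → 172 → 86 → 43 → 130 → 65 → 196 → 98 → 49 → 148 → 74 → 37 → 112 → 56 → 28 → 14 → 7 → 22 → 11 → 34 → 17 → 52 → 26 → 13 → 40 → 20 → 10 → 5 → 16 → 8 → 4 → 2 → 1
Total steps = 38

38 steps
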